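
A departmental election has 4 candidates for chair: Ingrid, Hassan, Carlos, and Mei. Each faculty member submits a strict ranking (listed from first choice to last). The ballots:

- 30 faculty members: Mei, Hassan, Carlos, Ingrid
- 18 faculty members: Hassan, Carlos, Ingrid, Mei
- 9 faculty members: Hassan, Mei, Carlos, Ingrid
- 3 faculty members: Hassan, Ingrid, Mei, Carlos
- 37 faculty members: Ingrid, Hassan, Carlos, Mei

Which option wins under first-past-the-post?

Ingrid

First-place votes: Ingrid 37, Hassan 30, Carlos 0, Mei 30.
Ingrid has the most first-place votes.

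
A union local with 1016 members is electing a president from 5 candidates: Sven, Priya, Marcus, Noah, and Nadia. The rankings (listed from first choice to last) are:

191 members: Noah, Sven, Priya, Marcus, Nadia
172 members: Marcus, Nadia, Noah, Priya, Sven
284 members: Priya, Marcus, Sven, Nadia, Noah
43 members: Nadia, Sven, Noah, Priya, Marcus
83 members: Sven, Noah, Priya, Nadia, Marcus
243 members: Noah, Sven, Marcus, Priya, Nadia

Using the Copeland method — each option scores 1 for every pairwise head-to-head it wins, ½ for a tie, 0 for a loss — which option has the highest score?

Noah

Sven: beats Priya, Marcus, and Nadia; loses to Noah → score 3.
Priya: beats Marcus and Nadia; loses to Sven and Noah → score 2.
Marcus: beats Nadia; loses to Sven, Priya, and Noah → score 1.
Noah: beats Sven, Priya, Marcus, and Nadia → score 4.
Nadia: loses to Sven, Priya, Marcus, and Noah → score 0.
Noah has the best pairwise record.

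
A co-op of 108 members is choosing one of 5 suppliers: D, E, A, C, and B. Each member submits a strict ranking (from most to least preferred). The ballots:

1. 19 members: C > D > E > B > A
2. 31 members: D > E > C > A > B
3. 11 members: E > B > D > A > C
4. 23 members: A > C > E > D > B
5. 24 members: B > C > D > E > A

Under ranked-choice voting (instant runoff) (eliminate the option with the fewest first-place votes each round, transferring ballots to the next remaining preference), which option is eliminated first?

E

Round 1: D 31, E 11, A 23, C 19, B 24. Eliminate E.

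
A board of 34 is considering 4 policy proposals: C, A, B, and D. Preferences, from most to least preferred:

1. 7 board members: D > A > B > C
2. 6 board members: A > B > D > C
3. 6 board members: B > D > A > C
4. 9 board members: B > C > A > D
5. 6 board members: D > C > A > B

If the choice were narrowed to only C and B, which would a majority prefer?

Voters preferring C to B: 6; preferring B to C: 28.
B wins the head-to-head.

B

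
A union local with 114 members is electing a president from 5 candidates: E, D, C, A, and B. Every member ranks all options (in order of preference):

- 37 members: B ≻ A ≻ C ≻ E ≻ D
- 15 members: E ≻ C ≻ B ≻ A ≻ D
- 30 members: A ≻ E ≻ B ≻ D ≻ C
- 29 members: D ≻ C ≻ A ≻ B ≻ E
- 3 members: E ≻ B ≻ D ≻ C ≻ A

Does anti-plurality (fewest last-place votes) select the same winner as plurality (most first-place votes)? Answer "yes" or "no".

yes

Anti-plurality — last-place votes: E 29, D 52, C 30, A 3, B 0. Winner: B.
Plurality — first-place votes: E 18, D 29, C 0, A 30, B 37. Winner: B.
The two methods agree.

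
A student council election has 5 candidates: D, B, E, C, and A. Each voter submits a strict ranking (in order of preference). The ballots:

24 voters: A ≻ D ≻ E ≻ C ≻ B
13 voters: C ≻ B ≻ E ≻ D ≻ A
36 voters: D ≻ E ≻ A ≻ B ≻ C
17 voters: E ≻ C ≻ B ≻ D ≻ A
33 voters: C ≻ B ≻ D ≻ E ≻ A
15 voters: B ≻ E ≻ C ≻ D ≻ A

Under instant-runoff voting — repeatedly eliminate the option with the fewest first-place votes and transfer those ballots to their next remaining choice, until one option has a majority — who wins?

Round 1: D 36, B 15, E 17, C 46, A 24. Eliminate B.
Round 2: D 36, E 32, C 46, A 24. Eliminate A.
Round 3: D 60, E 32, C 46. Eliminate E.
Round 4: D 60, C 78. C has a majority.

C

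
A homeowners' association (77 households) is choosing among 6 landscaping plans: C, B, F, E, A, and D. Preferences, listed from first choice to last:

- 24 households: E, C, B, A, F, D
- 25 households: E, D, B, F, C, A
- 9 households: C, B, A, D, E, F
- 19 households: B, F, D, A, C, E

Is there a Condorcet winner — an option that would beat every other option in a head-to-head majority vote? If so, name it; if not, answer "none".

E vs C: 49–28 for E.
E vs B: 49–28 for E.
E vs F: 58–19 for E.
E vs A: 49–28 for E.
E vs D: 49–28 for E.
E beats every other option head-to-head.

E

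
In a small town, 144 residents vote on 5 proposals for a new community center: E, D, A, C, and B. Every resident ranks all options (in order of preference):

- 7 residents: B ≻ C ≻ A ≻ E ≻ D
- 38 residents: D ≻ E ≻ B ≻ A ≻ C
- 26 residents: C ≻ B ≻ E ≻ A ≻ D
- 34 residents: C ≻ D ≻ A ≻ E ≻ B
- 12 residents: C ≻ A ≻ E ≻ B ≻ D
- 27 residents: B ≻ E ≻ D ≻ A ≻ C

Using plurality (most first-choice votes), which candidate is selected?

C

First-place votes: E 0, D 38, A 0, C 72, B 34.
C has the most first-place votes.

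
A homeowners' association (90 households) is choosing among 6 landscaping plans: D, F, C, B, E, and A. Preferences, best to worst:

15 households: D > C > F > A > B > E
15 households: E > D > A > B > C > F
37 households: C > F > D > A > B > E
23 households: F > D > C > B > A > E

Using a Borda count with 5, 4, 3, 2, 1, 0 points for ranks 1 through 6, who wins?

D: 15·5 + 15·4 + 37·3 + 23·4 = 338
F: 15·3 + 15·0 + 37·4 + 23·5 = 308
C: 15·4 + 15·1 + 37·5 + 23·3 = 329
B: 15·1 + 15·2 + 37·1 + 23·2 = 128
E: 15·0 + 15·5 + 37·0 + 23·0 = 75
A: 15·2 + 15·3 + 37·2 + 23·1 = 172
D has the highest Borda score (338).

D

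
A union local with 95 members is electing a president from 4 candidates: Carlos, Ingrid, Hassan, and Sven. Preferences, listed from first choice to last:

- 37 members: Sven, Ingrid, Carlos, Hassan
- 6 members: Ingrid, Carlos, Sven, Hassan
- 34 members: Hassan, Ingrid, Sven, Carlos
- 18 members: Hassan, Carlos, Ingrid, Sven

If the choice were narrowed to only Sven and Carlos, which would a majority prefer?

Voters preferring Sven to Carlos: 71; preferring Carlos to Sven: 24.
Sven wins the head-to-head.

Sven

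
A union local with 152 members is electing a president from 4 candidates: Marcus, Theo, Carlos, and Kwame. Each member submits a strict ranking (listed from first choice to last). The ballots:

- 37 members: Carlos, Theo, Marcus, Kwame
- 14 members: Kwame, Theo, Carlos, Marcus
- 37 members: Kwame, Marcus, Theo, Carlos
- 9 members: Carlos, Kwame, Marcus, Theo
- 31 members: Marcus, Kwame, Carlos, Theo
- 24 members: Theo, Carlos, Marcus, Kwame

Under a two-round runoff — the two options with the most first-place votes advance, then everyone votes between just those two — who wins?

Kwame

Round 1 first-place votes: Marcus 31, Theo 24, Carlos 46, Kwame 51.
Kwame and Carlos advance.
Runoff: Kwame is preferred to Carlos by 82 voters; Carlos by 70.
Kwame wins the runoff.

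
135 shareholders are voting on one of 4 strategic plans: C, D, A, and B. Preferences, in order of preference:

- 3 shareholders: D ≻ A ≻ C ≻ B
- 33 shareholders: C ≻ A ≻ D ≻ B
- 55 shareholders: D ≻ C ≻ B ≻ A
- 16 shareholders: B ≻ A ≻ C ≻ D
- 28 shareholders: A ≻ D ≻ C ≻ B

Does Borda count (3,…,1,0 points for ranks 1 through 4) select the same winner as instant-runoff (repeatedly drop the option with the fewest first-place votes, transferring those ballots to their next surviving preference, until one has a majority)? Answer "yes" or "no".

no

Borda — scores: C 256, D 263, A 188, B 103. Winner: D.
Instant-runoff — R1 C 33, D 58, A 28, B 16 (B out); R2 C 33, D 58, A 44 (C out); R3 D 58, A 77 (A winner). Winner: A.
The two methods disagree.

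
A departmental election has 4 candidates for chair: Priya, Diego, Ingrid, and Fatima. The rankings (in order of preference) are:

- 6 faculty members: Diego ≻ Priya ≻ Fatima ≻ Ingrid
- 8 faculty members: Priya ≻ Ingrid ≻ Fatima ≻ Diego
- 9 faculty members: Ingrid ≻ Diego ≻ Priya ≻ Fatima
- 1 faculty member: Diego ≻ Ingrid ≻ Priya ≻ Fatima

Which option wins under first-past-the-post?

First-place votes: Priya 8, Diego 7, Ingrid 9, Fatima 0.
Ingrid has the most first-place votes.

Ingrid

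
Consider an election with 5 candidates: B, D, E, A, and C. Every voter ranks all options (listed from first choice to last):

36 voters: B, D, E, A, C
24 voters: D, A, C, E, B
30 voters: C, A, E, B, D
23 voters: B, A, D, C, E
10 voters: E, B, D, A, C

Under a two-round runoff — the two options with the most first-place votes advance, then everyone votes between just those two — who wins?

B

Round 1 first-place votes: B 59, D 24, E 10, A 0, C 30.
B and C advance.
Runoff: B is preferred to C by 69 voters; C by 54.
B wins the runoff.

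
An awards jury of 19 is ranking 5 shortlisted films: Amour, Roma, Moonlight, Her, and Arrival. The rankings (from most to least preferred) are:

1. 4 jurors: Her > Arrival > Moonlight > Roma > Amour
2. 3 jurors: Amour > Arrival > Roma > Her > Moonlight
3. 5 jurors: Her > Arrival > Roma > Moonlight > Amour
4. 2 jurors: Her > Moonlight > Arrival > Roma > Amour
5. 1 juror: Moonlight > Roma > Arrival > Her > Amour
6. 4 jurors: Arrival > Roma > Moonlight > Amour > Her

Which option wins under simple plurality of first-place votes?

First-place votes: Amour 3, Roma 0, Moonlight 1, Her 11, Arrival 4.
Her has the most first-place votes.

Her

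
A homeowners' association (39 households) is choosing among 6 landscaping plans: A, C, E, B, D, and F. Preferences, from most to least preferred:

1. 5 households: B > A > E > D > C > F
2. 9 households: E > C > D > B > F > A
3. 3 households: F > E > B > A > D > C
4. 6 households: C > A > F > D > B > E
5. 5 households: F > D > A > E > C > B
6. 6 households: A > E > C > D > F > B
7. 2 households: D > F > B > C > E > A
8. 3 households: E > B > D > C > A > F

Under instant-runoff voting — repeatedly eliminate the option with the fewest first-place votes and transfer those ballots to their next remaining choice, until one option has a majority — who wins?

Round 1: A 6, C 6, E 12, B 5, D 2, F 8. Eliminate D.
Round 2: A 6, C 6, E 12, B 5, F 10. Eliminate B.
Round 3: A 11, C 6, E 12, F 10. Eliminate C.
Round 4: A 17, E 12, F 10. Eliminate F.
Round 5: A 22, E 17. A has a majority.

A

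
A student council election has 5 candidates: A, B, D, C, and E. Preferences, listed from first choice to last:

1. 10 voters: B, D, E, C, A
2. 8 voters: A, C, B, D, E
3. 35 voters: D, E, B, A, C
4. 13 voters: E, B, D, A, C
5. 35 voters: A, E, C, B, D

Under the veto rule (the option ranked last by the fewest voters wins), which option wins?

Last-place votes: A 10, B 0, D 35, C 48, E 8.
B is ranked last by the fewest voters, so B wins.

B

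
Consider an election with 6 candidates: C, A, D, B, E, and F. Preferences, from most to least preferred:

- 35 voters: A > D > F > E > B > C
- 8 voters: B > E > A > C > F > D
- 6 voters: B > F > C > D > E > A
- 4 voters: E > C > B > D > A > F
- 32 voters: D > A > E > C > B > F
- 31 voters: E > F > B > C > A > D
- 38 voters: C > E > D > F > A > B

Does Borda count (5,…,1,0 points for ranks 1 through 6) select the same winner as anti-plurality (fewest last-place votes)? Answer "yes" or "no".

Borda — scores: C 366, A 400, D 434, B 242, E 531, F 337. Winner: E.
Anti-plurality — last-place votes: C 35, A 6, D 39, B 38, E 0, F 36. Winner: E.
The two methods agree.

yes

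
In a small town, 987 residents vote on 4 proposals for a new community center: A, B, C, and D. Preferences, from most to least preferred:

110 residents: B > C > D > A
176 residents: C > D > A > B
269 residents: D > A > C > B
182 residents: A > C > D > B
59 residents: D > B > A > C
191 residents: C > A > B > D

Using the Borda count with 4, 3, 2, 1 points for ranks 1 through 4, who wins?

A: 110·1 + 176·2 + 269·3 + 182·4 + 59·2 + 191·3 = 2688
B: 110·4 + 176·1 + 269·1 + 182·1 + 59·3 + 191·2 = 1626
C: 110·3 + 176·4 + 269·2 + 182·3 + 59·1 + 191·4 = 2941
D: 110·2 + 176·3 + 269·4 + 182·2 + 59·4 + 191·1 = 2615
C has the highest Borda score (2941).

C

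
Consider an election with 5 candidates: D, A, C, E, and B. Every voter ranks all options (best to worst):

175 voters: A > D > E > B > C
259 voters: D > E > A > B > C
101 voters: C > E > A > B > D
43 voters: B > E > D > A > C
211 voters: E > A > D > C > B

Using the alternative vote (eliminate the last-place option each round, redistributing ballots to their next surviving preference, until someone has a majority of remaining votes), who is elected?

Round 1: D 259, A 175, C 101, E 211, B 43. Eliminate B.
Round 2: D 259, A 175, C 101, E 254. Eliminate C.
Round 3: D 259, A 175, E 355. Eliminate A.
Round 4: D 434, E 355. D has a majority.

D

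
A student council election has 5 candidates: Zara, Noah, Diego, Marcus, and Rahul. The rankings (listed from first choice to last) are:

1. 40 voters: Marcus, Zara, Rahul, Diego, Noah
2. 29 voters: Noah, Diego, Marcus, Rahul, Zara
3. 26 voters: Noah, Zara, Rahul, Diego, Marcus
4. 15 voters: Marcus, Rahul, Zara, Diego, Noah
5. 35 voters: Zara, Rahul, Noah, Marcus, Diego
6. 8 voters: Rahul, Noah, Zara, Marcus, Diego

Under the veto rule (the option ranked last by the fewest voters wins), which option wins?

Rahul

Last-place votes: Zara 29, Noah 55, Diego 43, Marcus 26, Rahul 0.
Rahul is ranked last by the fewest voters, so Rahul wins.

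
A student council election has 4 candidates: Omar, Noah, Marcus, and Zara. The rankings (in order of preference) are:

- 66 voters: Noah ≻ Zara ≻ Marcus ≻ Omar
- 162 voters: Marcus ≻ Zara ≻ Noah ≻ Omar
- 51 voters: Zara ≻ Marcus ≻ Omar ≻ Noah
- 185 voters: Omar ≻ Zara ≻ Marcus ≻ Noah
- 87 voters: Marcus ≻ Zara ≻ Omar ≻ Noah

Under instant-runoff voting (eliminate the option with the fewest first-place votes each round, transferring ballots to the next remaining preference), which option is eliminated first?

Zara

Round 1: Omar 185, Noah 66, Marcus 249, Zara 51. Eliminate Zara.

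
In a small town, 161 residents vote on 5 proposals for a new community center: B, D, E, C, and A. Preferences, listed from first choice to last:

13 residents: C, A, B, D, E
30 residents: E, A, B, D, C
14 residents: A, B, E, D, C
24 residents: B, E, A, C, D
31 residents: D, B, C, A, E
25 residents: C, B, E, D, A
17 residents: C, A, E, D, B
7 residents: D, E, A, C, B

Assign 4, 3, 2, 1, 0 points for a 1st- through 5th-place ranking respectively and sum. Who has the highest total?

B

B: 13·2 + 30·2 + 14·3 + 24·4 + 31·3 + 25·3 + 17·0 + 7·0 = 392
D: 13·1 + 30·1 + 14·1 + 24·0 + 31·4 + 25·1 + 17·1 + 7·4 = 251
E: 13·0 + 30·4 + 14·2 + 24·3 + 31·0 + 25·2 + 17·2 + 7·3 = 325
C: 13·4 + 30·0 + 14·0 + 24·1 + 31·2 + 25·4 + 17·4 + 7·1 = 313
A: 13·3 + 30·3 + 14·4 + 24·2 + 31·1 + 25·0 + 17·3 + 7·2 = 329
B has the highest Borda score (392).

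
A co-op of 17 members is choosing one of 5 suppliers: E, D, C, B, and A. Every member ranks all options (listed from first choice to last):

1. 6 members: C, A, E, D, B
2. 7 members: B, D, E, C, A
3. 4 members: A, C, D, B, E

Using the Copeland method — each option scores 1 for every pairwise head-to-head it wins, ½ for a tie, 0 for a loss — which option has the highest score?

E: loses to D, C, B, and A → score 0.
D: beats E and B; loses to C and A → score 2.
C: beats E, D, B, and A → score 4.
B: beats E; loses to D, C, and A → score 1.
A: beats E, D, and B; loses to C → score 3.
C has the best pairwise record.

C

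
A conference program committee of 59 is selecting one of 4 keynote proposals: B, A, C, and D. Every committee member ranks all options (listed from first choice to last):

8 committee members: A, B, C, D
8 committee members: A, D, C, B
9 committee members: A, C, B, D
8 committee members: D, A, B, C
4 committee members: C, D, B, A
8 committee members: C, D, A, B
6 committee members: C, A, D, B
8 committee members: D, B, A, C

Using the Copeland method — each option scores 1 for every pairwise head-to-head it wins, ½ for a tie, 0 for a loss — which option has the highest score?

A

B: loses to A, C, and D → score 0.
A: beats B, C, and D → score 3.
C: beats B and D; loses to A → score 2.
D: beats B; loses to A and C → score 1.
A has the best pairwise record.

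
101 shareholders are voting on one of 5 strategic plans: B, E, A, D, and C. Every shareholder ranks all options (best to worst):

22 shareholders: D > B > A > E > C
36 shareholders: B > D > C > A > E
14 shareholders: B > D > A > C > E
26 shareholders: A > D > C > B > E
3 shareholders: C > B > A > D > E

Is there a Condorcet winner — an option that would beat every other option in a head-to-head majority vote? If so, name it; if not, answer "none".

B vs E: 101–0 for B.
B vs A: 75–26 for B.
B vs D: 53–48 for B.
B vs C: 72–29 for B.
B beats every other option head-to-head.

B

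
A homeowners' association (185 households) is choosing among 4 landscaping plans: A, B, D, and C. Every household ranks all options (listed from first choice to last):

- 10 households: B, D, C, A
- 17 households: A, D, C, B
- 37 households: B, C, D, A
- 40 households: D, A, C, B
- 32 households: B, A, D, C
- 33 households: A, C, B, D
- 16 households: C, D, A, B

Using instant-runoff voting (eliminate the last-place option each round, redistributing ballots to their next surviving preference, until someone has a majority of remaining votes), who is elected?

Round 1: A 50, B 79, D 40, C 16. Eliminate C.
Round 2: A 50, B 79, D 56. Eliminate A.
Round 3: B 112, D 73. B has a majority.

B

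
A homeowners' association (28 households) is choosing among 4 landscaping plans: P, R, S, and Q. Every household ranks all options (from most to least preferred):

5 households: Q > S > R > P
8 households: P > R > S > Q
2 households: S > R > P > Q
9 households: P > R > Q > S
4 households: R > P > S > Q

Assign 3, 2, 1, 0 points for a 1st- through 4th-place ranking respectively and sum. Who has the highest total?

P: 5·0 + 8·3 + 2·1 + 9·3 + 4·2 = 61
R: 5·1 + 8·2 + 2·2 + 9·2 + 4·3 = 55
S: 5·2 + 8·1 + 2·3 + 9·0 + 4·1 = 28
Q: 5·3 + 8·0 + 2·0 + 9·1 + 4·0 = 24
P has the highest Borda score (61).

P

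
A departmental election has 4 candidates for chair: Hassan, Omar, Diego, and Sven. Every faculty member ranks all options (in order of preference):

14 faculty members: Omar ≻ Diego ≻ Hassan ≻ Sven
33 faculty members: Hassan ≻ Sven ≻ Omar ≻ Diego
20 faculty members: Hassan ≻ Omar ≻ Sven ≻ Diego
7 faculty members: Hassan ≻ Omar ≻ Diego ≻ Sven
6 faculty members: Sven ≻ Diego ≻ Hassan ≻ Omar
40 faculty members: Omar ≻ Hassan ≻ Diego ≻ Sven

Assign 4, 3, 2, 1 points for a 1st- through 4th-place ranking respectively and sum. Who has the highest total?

Hassan: 14·2 + 33·4 + 20·4 + 7·4 + 6·2 + 40·3 = 400
Omar: 14·4 + 33·2 + 20·3 + 7·3 + 6·1 + 40·4 = 369
Diego: 14·3 + 33·1 + 20·1 + 7·2 + 6·3 + 40·2 = 207
Sven: 14·1 + 33·3 + 20·2 + 7·1 + 6·4 + 40·1 = 224
Hassan has the highest Borda score (400).

Hassan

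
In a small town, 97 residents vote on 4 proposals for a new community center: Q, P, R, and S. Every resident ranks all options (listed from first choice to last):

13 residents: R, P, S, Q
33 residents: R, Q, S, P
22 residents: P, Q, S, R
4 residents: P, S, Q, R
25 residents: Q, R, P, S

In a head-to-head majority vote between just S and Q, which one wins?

Voters preferring S to Q: 17; preferring Q to S: 80.
Q wins the head-to-head.

Q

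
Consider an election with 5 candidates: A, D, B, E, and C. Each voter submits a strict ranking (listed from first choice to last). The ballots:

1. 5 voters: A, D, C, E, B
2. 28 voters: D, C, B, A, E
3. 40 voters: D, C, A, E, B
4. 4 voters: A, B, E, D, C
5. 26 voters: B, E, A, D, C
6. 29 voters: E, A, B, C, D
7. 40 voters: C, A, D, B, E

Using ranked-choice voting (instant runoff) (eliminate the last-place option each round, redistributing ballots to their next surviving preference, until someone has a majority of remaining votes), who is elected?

Round 1: A 9, D 68, B 26, E 29, C 40. Eliminate A.
Round 2: D 73, B 30, E 29, C 40. Eliminate E.
Round 3: D 73, B 59, C 40. Eliminate C.
Round 4: D 113, B 59. D has a majority.

D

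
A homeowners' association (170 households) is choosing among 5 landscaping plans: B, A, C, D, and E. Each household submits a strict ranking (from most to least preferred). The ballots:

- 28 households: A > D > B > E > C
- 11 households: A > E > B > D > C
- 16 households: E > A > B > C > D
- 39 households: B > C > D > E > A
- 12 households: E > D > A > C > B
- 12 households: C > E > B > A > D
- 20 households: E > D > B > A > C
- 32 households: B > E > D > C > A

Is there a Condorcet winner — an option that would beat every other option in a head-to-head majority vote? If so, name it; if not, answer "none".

B

B vs A: 103–67 for B.
B vs C: 146–24 for B.
B vs D: 110–60 for B.
B vs E: 99–71 for B.
B beats every other option head-to-head.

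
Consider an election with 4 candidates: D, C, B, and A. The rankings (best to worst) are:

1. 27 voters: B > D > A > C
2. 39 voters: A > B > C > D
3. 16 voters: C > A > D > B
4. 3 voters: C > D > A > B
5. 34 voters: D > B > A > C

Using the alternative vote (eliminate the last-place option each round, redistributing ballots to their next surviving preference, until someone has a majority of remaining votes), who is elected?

D

Round 1: D 34, C 19, B 27, A 39. Eliminate C.
Round 2: D 37, B 27, A 55. Eliminate B.
Round 3: D 64, A 55. D has a majority.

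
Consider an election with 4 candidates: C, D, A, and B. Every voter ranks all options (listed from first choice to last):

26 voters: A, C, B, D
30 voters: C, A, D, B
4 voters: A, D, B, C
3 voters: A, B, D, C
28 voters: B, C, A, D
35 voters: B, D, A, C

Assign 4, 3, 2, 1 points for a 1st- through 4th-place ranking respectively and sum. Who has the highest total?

C: 26·3 + 30·4 + 4·1 + 3·1 + 28·3 + 35·1 = 324
D: 26·1 + 30·2 + 4·3 + 3·2 + 28·1 + 35·3 = 237
A: 26·4 + 30·3 + 4·4 + 3·4 + 28·2 + 35·2 = 348
B: 26·2 + 30·1 + 4·2 + 3·3 + 28·4 + 35·4 = 351
B has the highest Borda score (351).

B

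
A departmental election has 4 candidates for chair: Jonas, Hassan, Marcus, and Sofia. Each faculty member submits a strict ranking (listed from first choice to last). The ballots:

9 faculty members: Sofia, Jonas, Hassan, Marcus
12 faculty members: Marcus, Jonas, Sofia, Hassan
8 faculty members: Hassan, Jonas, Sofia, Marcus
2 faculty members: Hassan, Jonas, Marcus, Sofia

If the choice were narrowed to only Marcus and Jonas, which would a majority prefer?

Voters preferring Marcus to Jonas: 12; preferring Jonas to Marcus: 19.
Jonas wins the head-to-head.

Jonas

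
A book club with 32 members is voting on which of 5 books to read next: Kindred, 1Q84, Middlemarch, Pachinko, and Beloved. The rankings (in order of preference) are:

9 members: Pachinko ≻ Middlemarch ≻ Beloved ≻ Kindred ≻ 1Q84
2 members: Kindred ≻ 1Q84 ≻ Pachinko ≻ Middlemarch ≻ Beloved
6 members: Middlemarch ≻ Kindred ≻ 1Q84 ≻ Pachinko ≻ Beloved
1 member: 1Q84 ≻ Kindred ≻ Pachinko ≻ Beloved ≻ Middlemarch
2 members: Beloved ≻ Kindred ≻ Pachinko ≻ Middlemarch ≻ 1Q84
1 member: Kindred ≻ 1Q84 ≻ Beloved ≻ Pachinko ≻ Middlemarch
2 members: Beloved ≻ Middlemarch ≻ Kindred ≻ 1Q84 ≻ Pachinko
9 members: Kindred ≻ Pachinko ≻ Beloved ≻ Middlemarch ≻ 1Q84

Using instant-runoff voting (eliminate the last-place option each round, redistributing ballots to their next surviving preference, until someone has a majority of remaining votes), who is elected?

Kindred

Round 1: Kindred 12, 1Q84 1, Middlemarch 6, Pachinko 9, Beloved 4. Eliminate 1Q84.
Round 2: Kindred 13, Middlemarch 6, Pachinko 9, Beloved 4. Eliminate Beloved.
Round 3: Kindred 15, Middlemarch 8, Pachinko 9. Eliminate Middlemarch.
Round 4: Kindred 23, Pachinko 9. Kindred has a majority.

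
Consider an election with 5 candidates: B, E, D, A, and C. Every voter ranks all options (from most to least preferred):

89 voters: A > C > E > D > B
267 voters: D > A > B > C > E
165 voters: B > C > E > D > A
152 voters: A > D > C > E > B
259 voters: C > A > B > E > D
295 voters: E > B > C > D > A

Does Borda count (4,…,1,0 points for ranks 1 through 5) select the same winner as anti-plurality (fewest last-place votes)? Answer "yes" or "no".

yes

Borda — scores: B 2597, E 2099, D 2073, A 2542, C 2959. Winner: C.
Anti-plurality — last-place votes: B 241, E 267, D 259, A 460, C 0. Winner: C.
The two methods agree.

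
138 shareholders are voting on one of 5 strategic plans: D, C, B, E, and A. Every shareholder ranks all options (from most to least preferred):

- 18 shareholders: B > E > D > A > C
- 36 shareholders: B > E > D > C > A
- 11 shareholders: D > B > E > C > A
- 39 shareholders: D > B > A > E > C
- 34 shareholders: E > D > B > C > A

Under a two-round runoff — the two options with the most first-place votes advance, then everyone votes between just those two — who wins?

D

Round 1 first-place votes: D 50, C 0, B 54, E 34, A 0.
B and D advance.
Runoff: B is preferred to D by 54 voters; D by 84.
D wins the runoff.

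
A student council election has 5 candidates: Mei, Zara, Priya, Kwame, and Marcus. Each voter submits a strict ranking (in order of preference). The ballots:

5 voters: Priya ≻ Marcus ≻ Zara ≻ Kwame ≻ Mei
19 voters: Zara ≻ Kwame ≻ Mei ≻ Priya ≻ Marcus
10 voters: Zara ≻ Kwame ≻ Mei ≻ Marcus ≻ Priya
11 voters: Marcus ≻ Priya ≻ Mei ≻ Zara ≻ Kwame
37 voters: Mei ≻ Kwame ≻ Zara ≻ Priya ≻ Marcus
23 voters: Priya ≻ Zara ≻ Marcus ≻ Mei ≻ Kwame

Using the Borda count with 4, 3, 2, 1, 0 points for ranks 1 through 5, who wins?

Mei: 5·0 + 19·2 + 10·2 + 11·2 + 37·4 + 23·1 = 251
Zara: 5·2 + 19·4 + 10·4 + 11·1 + 37·2 + 23·3 = 280
Priya: 5·4 + 19·1 + 10·0 + 11·3 + 37·1 + 23·4 = 201
Kwame: 5·1 + 19·3 + 10·3 + 11·0 + 37·3 + 23·0 = 203
Marcus: 5·3 + 19·0 + 10·1 + 11·4 + 37·0 + 23·2 = 115
Zara has the highest Borda score (280).

Zara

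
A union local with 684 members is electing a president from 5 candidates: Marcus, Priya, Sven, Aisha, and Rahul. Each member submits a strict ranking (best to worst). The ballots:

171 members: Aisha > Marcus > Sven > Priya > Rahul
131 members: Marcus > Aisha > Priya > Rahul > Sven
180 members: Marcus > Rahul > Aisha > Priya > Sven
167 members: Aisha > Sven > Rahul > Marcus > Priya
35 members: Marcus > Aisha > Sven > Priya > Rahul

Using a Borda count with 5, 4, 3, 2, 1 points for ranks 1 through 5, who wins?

Aisha

Marcus: 171·4 + 131·5 + 180·5 + 167·2 + 35·5 = 2748
Priya: 171·2 + 131·3 + 180·2 + 167·1 + 35·2 = 1332
Sven: 171·3 + 131·1 + 180·1 + 167·4 + 35·3 = 1597
Aisha: 171·5 + 131·4 + 180·3 + 167·5 + 35·4 = 2894
Rahul: 171·1 + 131·2 + 180·4 + 167·3 + 35·1 = 1689
Aisha has the highest Borda score (2894).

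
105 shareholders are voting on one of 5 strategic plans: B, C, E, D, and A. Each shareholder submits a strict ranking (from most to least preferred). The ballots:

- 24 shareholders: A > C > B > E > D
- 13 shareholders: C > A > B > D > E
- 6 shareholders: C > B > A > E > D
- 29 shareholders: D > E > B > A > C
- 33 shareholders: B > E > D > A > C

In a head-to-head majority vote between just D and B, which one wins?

Voters preferring D to B: 29; preferring B to D: 76.
B wins the head-to-head.

B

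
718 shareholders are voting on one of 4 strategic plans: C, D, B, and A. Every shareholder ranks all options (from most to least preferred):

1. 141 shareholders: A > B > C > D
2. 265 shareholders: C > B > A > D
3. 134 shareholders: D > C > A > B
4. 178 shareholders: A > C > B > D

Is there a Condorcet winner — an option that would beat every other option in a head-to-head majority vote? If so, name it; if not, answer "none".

C

C vs D: 584–134 for C.
C vs B: 577–141 for C.
C vs A: 399–319 for C.
C beats every other option head-to-head.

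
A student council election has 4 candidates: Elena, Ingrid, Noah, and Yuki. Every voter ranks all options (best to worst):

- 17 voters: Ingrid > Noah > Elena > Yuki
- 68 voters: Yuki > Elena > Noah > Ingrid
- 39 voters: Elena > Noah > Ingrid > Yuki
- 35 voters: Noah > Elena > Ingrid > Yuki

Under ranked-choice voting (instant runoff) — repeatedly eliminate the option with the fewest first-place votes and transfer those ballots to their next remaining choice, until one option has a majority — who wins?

Noah

Round 1: Elena 39, Ingrid 17, Noah 35, Yuki 68. Eliminate Ingrid.
Round 2: Elena 39, Noah 52, Yuki 68. Eliminate Elena.
Round 3: Noah 91, Yuki 68. Noah has a majority.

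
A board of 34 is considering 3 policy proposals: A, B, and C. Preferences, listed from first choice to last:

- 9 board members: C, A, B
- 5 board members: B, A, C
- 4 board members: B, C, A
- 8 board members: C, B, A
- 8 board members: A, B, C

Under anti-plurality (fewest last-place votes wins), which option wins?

B

Last-place votes: A 12, B 9, C 13.
B is ranked last by the fewest voters, so B wins.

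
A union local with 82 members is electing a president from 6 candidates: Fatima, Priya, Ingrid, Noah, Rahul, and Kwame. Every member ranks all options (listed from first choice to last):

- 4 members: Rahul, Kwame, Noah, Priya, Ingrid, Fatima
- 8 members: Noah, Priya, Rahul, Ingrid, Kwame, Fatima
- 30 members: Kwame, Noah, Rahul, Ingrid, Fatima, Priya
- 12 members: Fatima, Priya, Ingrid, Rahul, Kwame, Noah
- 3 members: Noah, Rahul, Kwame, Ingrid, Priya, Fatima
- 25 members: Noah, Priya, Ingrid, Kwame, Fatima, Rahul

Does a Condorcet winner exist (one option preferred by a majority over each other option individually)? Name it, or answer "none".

Checking pairwise contests:
Ingrid beats Fatima 70–12.
Fatima beats Priya 42–40.
Priya beats Ingrid 49–33.
Kwame beats Noah 46–36.
Priya beats Rahul 45–37.
Priya beats Kwame 45–37.
Every option loses at least one head-to-head, so there is no Condorcet winner.

none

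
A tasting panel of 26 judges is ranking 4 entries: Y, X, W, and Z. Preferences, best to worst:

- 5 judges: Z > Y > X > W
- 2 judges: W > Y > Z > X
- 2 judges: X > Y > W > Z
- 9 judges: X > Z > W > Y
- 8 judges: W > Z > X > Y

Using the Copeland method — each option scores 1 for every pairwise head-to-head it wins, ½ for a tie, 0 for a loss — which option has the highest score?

Y: loses to X, W, and Z → score 0.
X: beats Y and W; loses to Z → score 2.
W: beats Y; loses to X and Z → score 1.
Z: beats Y, X, and W → score 3.
Z has the best pairwise record.

Z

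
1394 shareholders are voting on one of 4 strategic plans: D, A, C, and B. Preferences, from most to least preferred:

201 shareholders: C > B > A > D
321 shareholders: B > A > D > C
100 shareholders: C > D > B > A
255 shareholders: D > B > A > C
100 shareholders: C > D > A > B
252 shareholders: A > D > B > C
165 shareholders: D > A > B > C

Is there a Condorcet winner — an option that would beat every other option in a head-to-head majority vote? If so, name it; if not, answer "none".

Checking pairwise contests:
A beats D 774–620.
B beats A 877–517.
D beats C 993–401.
D beats B 872–522.
Every option loses at least one head-to-head, so there is no Condorcet winner.

none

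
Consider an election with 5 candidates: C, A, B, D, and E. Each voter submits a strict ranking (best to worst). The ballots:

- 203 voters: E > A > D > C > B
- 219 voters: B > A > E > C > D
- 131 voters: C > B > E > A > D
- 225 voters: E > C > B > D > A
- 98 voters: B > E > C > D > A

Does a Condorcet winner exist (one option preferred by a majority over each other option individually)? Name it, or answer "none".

Checking pairwise contests:
E beats C 745–131.
C beats A 454–422.
C beats B 559–317.
C beats D 673–203.
B beats E 448–428.
Every option loses at least one head-to-head, so there is no Condorcet winner.

none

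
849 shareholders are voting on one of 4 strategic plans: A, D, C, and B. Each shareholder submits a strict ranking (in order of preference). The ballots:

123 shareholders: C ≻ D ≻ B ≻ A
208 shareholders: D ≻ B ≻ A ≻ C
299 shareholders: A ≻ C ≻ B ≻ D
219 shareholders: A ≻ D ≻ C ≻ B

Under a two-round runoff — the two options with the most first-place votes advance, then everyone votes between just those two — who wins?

Round 1 first-place votes: A 518, D 208, C 123, B 0.
A and D advance.
Runoff: A is preferred to D by 518 voters; D by 331.
A wins the runoff.

A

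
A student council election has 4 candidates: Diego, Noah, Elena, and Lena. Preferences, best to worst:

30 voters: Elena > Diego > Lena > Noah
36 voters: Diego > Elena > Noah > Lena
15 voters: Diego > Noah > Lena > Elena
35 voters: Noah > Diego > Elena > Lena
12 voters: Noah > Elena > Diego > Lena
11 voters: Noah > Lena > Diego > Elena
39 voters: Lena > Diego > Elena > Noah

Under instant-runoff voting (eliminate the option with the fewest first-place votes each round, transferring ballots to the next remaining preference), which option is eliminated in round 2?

Round 1: Diego 51, Noah 58, Elena 30, Lena 39. Eliminate Elena.
Round 2: Diego 81, Noah 58, Lena 39. Eliminate Lena.

Lena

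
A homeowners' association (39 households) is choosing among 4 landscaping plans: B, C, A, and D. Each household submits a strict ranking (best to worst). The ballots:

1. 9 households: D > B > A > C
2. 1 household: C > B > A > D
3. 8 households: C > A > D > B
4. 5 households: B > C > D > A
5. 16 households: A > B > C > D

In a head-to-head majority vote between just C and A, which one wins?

A

Voters preferring C to A: 14; preferring A to C: 25.
A wins the head-to-head.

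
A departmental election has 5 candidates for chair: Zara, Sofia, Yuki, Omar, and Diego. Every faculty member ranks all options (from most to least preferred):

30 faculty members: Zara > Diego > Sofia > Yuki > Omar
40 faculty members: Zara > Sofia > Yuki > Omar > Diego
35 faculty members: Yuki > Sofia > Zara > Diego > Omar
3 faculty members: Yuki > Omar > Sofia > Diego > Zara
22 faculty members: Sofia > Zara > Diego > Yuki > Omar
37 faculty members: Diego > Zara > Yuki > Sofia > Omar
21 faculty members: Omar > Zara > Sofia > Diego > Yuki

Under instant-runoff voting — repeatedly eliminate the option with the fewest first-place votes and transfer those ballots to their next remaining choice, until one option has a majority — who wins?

Zara

Round 1: Zara 70, Sofia 22, Yuki 38, Omar 21, Diego 37. Eliminate Omar.
Round 2: Zara 91, Sofia 22, Yuki 38, Diego 37. Eliminate Sofia.
Round 3: Zara 113, Yuki 38, Diego 37. Zara has a majority.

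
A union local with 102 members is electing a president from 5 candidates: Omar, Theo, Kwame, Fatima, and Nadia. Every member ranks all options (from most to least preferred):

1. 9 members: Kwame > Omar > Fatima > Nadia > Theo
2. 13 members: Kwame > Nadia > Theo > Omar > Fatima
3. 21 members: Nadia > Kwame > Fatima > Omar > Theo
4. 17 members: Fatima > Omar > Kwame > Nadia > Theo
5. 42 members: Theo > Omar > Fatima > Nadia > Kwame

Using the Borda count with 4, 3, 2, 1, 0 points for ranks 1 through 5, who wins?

Omar: 9·3 + 13·1 + 21·1 + 17·3 + 42·3 = 238
Theo: 9·0 + 13·2 + 21·0 + 17·0 + 42·4 = 194
Kwame: 9·4 + 13·4 + 21·3 + 17·2 + 42·0 = 185
Fatima: 9·2 + 13·0 + 21·2 + 17·4 + 42·2 = 212
Nadia: 9·1 + 13·3 + 21·4 + 17·1 + 42·1 = 191
Omar has the highest Borda score (238).

Omar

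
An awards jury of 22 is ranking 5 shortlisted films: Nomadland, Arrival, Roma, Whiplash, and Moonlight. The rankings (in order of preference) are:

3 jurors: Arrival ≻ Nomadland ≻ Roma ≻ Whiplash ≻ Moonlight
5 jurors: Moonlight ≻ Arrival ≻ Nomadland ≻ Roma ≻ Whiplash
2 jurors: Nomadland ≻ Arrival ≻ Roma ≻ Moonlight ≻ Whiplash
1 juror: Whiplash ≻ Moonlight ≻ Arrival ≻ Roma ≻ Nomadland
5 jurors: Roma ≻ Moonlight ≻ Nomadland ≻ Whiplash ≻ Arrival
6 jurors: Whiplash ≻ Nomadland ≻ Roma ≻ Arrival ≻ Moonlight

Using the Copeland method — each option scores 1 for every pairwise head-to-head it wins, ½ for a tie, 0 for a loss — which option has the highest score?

Nomadland

Nomadland: beats Arrival, Roma, and Whiplash; ties Moonlight → score 3.5.
Arrival: ties Roma and Moonlight; loses to Nomadland and Whiplash → score 1.
Roma: beats Whiplash and Moonlight; ties Arrival; loses to Nomadland → score 2.5.
Whiplash: beats Arrival; loses to Nomadland, Roma, and Moonlight → score 1.
Moonlight: beats Whiplash; ties Nomadland and Arrival; loses to Roma → score 2.
Nomadland has the best pairwise record.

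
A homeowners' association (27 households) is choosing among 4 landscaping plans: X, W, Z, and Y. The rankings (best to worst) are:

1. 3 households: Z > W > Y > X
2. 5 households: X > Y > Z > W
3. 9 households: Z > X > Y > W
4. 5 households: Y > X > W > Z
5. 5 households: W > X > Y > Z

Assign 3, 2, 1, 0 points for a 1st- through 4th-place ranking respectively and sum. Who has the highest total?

X

X: 3·0 + 5·3 + 9·2 + 5·2 + 5·2 = 53
W: 3·2 + 5·0 + 9·0 + 5·1 + 5·3 = 26
Z: 3·3 + 5·1 + 9·3 + 5·0 + 5·0 = 41
Y: 3·1 + 5·2 + 9·1 + 5·3 + 5·1 = 42
X has the highest Borda score (53).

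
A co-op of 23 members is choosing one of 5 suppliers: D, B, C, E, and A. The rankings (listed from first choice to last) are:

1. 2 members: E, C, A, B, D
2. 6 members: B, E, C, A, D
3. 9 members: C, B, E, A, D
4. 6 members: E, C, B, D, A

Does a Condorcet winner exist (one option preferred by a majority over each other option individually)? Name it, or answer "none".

none

Checking pairwise contests:
B beats D 23–0.
C beats B 17–6.
E beats C 14–9.
B beats E 15–8.
B beats A 21–2.
Every option loses at least one head-to-head, so there is no Condorcet winner.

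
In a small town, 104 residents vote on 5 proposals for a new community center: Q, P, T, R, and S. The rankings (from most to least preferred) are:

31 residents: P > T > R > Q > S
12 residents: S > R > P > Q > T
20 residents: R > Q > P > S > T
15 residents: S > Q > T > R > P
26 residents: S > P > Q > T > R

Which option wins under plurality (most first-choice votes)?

First-place votes: Q 0, P 31, T 0, R 20, S 53.
S has the most first-place votes.

S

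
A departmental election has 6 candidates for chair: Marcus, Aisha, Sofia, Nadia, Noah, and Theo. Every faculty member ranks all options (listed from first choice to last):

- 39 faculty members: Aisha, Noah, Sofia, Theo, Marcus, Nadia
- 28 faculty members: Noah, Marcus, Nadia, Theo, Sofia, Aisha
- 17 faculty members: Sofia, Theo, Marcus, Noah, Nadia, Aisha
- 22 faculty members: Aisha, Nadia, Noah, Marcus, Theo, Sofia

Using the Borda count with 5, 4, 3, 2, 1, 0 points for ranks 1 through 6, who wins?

Noah

Marcus: 39·1 + 28·4 + 17·3 + 22·2 = 246
Aisha: 39·5 + 28·0 + 17·0 + 22·5 = 305
Sofia: 39·3 + 28·1 + 17·5 + 22·0 = 230
Nadia: 39·0 + 28·3 + 17·1 + 22·4 = 189
Noah: 39·4 + 28·5 + 17·2 + 22·3 = 396
Theo: 39·2 + 28·2 + 17·4 + 22·1 = 224
Noah has the highest Borda score (396).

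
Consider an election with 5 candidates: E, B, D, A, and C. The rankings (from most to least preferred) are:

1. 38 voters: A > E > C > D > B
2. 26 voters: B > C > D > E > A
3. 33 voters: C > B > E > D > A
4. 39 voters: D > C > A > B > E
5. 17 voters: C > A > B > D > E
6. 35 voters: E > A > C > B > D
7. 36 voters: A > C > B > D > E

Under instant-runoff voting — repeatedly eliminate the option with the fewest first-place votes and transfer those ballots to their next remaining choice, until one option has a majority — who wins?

Round 1: E 35, B 26, D 39, A 74, C 50. Eliminate B.
Round 2: E 35, D 39, A 74, C 76. Eliminate E.
Round 3: D 39, A 109, C 76. Eliminate D.
Round 4: A 109, C 115. C has a majority.

C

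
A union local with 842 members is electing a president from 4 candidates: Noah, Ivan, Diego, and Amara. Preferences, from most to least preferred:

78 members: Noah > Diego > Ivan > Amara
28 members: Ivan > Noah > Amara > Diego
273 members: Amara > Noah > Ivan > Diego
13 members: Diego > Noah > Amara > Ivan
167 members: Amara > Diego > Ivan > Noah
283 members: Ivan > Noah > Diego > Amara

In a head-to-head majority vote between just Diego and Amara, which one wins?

Voters preferring Diego to Amara: 374; preferring Amara to Diego: 468.
Amara wins the head-to-head.

Amara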